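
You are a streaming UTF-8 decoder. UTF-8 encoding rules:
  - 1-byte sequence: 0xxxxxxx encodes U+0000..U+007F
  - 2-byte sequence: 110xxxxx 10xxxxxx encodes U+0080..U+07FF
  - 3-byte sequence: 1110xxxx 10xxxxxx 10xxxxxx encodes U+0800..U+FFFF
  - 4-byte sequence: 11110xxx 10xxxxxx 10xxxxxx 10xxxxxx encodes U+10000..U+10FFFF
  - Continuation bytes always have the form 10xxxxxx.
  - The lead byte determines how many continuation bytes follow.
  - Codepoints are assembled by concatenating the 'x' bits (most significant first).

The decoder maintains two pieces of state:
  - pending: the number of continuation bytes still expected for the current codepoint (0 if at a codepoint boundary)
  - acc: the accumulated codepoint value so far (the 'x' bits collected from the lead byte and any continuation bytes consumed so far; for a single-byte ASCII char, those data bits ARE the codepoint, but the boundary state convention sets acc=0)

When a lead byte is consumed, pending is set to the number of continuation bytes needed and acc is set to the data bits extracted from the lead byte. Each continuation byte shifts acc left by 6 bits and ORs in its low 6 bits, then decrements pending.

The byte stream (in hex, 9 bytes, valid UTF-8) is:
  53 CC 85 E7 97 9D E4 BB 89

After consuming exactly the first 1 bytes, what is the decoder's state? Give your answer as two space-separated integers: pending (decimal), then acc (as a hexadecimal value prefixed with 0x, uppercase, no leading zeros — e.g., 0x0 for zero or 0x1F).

Byte[0]=53: 1-byte. pending=0, acc=0x0

Answer: 0 0x0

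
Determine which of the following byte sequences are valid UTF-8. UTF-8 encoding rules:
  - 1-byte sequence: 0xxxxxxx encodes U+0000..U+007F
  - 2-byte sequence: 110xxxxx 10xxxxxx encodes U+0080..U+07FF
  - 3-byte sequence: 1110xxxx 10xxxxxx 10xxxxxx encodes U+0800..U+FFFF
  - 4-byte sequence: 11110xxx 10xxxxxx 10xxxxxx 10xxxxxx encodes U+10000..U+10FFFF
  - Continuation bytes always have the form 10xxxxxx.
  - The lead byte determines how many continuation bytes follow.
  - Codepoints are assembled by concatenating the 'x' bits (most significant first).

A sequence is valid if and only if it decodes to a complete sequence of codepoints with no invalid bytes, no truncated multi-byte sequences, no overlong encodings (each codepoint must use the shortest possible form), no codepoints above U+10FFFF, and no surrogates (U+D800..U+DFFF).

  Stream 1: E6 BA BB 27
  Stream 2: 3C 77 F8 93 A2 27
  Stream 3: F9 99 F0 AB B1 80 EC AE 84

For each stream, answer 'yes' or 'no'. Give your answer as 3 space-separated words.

Answer: yes no no

Derivation:
Stream 1: decodes cleanly. VALID
Stream 2: error at byte offset 2. INVALID
Stream 3: error at byte offset 0. INVALID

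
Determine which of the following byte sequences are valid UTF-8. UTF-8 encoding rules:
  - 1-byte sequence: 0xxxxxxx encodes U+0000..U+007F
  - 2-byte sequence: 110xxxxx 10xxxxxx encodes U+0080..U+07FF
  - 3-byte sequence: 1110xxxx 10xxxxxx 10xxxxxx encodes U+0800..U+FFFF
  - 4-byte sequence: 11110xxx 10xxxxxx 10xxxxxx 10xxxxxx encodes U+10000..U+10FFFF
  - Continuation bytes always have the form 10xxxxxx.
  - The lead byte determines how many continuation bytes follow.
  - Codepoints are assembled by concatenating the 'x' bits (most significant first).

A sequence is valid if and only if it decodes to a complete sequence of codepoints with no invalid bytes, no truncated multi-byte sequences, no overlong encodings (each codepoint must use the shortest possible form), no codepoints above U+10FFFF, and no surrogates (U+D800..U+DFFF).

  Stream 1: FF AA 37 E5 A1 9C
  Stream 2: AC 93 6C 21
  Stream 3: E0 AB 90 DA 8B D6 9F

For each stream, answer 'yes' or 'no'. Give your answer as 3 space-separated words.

Stream 1: error at byte offset 0. INVALID
Stream 2: error at byte offset 0. INVALID
Stream 3: decodes cleanly. VALID

Answer: no no yes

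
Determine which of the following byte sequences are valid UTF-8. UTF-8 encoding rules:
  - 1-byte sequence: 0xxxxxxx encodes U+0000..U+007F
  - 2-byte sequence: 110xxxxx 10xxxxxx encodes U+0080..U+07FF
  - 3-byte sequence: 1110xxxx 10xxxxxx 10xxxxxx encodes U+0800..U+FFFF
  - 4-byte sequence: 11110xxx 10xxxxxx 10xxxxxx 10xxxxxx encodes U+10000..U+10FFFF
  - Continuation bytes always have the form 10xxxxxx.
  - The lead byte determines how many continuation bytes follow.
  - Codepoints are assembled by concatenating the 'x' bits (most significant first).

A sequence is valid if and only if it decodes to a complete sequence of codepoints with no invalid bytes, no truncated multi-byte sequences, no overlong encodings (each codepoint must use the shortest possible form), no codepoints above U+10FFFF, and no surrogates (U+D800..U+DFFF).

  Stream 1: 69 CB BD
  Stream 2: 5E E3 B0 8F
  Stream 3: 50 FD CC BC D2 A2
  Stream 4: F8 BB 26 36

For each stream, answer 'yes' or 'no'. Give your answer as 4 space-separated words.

Stream 1: decodes cleanly. VALID
Stream 2: decodes cleanly. VALID
Stream 3: error at byte offset 1. INVALID
Stream 4: error at byte offset 0. INVALID

Answer: yes yes no no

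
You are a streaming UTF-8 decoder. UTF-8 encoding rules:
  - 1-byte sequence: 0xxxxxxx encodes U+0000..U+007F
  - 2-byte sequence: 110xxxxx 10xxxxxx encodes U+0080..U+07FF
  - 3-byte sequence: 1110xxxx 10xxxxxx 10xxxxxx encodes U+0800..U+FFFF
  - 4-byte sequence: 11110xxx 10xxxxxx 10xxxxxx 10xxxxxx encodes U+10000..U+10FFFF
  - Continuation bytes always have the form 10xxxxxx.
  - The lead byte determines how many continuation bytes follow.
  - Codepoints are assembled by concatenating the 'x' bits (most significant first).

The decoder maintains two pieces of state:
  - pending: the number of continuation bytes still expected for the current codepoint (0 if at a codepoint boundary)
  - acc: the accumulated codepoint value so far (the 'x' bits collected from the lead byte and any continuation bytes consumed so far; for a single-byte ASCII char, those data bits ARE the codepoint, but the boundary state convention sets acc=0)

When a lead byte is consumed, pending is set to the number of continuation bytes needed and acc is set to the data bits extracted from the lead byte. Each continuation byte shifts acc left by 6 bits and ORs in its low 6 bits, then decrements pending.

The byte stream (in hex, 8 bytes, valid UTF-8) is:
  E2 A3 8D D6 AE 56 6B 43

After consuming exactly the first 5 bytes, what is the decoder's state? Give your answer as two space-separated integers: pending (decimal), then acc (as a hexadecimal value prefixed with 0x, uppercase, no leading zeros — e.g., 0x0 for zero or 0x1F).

Answer: 0 0x5AE

Derivation:
Byte[0]=E2: 3-byte lead. pending=2, acc=0x2
Byte[1]=A3: continuation. acc=(acc<<6)|0x23=0xA3, pending=1
Byte[2]=8D: continuation. acc=(acc<<6)|0x0D=0x28CD, pending=0
Byte[3]=D6: 2-byte lead. pending=1, acc=0x16
Byte[4]=AE: continuation. acc=(acc<<6)|0x2E=0x5AE, pending=0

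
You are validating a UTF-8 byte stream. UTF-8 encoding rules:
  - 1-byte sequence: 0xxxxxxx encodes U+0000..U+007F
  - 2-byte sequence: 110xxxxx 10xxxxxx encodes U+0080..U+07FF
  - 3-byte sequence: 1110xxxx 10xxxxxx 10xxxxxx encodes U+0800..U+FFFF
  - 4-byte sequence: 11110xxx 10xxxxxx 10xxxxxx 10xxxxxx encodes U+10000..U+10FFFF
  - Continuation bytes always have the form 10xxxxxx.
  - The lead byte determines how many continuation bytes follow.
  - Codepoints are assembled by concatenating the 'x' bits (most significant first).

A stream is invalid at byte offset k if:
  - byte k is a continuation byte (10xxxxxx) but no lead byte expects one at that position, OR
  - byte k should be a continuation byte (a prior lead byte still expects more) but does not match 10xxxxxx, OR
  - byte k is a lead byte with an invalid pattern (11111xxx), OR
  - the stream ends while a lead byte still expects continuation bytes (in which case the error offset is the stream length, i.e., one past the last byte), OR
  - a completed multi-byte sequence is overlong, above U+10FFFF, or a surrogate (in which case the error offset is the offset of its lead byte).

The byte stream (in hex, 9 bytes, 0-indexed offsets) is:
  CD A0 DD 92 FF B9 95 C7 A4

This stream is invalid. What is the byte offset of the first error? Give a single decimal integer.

Answer: 4

Derivation:
Byte[0]=CD: 2-byte lead, need 1 cont bytes. acc=0xD
Byte[1]=A0: continuation. acc=(acc<<6)|0x20=0x360
Completed: cp=U+0360 (starts at byte 0)
Byte[2]=DD: 2-byte lead, need 1 cont bytes. acc=0x1D
Byte[3]=92: continuation. acc=(acc<<6)|0x12=0x752
Completed: cp=U+0752 (starts at byte 2)
Byte[4]=FF: INVALID lead byte (not 0xxx/110x/1110/11110)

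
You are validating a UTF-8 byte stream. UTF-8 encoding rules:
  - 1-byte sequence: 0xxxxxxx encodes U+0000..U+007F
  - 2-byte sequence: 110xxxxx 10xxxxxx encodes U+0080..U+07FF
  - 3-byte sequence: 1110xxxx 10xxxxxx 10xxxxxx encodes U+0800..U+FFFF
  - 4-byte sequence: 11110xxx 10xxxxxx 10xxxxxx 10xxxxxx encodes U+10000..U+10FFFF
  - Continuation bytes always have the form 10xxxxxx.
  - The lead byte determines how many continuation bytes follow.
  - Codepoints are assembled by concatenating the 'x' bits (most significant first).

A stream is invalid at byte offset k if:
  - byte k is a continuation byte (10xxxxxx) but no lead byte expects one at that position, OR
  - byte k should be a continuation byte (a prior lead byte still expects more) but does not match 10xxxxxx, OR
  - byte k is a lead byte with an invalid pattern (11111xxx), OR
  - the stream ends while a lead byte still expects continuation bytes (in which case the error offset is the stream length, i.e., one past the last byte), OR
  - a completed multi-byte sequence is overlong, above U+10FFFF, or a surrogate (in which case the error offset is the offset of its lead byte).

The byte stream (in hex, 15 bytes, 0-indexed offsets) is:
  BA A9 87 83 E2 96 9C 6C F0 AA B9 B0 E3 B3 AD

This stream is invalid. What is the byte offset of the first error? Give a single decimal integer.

Answer: 0

Derivation:
Byte[0]=BA: INVALID lead byte (not 0xxx/110x/1110/11110)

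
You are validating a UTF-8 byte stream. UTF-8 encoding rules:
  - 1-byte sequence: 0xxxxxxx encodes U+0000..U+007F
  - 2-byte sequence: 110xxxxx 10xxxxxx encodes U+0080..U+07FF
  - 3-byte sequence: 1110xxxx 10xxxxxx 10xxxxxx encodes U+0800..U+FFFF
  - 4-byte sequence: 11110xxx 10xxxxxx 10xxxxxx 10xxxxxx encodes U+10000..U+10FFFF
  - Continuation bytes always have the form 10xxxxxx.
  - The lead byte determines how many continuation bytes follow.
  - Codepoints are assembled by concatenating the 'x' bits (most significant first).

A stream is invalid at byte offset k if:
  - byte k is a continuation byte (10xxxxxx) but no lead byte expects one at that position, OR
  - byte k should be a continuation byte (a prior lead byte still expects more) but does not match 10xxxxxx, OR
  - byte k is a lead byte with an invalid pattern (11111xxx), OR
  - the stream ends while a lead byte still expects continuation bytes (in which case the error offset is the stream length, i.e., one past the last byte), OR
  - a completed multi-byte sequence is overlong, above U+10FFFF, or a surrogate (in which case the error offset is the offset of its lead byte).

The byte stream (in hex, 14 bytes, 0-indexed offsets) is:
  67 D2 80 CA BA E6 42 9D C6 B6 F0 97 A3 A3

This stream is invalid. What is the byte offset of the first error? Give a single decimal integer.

Answer: 6

Derivation:
Byte[0]=67: 1-byte ASCII. cp=U+0067
Byte[1]=D2: 2-byte lead, need 1 cont bytes. acc=0x12
Byte[2]=80: continuation. acc=(acc<<6)|0x00=0x480
Completed: cp=U+0480 (starts at byte 1)
Byte[3]=CA: 2-byte lead, need 1 cont bytes. acc=0xA
Byte[4]=BA: continuation. acc=(acc<<6)|0x3A=0x2BA
Completed: cp=U+02BA (starts at byte 3)
Byte[5]=E6: 3-byte lead, need 2 cont bytes. acc=0x6
Byte[6]=42: expected 10xxxxxx continuation. INVALID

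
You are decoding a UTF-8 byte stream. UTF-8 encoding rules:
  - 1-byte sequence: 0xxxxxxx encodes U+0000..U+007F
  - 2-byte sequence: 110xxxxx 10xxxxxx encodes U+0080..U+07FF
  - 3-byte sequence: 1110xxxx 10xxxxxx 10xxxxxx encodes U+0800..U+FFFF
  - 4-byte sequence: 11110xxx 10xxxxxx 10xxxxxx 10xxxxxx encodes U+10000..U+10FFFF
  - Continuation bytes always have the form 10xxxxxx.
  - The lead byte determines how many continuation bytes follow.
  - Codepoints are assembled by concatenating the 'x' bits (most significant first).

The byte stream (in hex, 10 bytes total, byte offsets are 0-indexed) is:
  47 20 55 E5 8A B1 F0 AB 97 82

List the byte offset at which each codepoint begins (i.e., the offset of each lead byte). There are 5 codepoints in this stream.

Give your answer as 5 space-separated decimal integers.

Byte[0]=47: 1-byte ASCII. cp=U+0047
Byte[1]=20: 1-byte ASCII. cp=U+0020
Byte[2]=55: 1-byte ASCII. cp=U+0055
Byte[3]=E5: 3-byte lead, need 2 cont bytes. acc=0x5
Byte[4]=8A: continuation. acc=(acc<<6)|0x0A=0x14A
Byte[5]=B1: continuation. acc=(acc<<6)|0x31=0x52B1
Completed: cp=U+52B1 (starts at byte 3)
Byte[6]=F0: 4-byte lead, need 3 cont bytes. acc=0x0
Byte[7]=AB: continuation. acc=(acc<<6)|0x2B=0x2B
Byte[8]=97: continuation. acc=(acc<<6)|0x17=0xAD7
Byte[9]=82: continuation. acc=(acc<<6)|0x02=0x2B5C2
Completed: cp=U+2B5C2 (starts at byte 6)

Answer: 0 1 2 3 6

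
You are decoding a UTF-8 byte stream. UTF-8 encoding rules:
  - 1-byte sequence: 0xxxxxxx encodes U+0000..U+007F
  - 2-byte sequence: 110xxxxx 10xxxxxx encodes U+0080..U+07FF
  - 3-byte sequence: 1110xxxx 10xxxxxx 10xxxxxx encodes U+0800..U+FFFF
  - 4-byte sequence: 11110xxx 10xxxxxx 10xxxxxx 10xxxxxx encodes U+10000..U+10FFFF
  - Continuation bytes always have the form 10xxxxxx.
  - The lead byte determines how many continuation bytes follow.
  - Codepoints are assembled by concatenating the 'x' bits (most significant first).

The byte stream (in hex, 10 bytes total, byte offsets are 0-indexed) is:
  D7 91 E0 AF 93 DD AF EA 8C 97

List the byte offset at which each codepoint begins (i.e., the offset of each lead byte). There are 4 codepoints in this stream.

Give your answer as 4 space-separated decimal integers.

Answer: 0 2 5 7

Derivation:
Byte[0]=D7: 2-byte lead, need 1 cont bytes. acc=0x17
Byte[1]=91: continuation. acc=(acc<<6)|0x11=0x5D1
Completed: cp=U+05D1 (starts at byte 0)
Byte[2]=E0: 3-byte lead, need 2 cont bytes. acc=0x0
Byte[3]=AF: continuation. acc=(acc<<6)|0x2F=0x2F
Byte[4]=93: continuation. acc=(acc<<6)|0x13=0xBD3
Completed: cp=U+0BD3 (starts at byte 2)
Byte[5]=DD: 2-byte lead, need 1 cont bytes. acc=0x1D
Byte[6]=AF: continuation. acc=(acc<<6)|0x2F=0x76F
Completed: cp=U+076F (starts at byte 5)
Byte[7]=EA: 3-byte lead, need 2 cont bytes. acc=0xA
Byte[8]=8C: continuation. acc=(acc<<6)|0x0C=0x28C
Byte[9]=97: continuation. acc=(acc<<6)|0x17=0xA317
Completed: cp=U+A317 (starts at byte 7)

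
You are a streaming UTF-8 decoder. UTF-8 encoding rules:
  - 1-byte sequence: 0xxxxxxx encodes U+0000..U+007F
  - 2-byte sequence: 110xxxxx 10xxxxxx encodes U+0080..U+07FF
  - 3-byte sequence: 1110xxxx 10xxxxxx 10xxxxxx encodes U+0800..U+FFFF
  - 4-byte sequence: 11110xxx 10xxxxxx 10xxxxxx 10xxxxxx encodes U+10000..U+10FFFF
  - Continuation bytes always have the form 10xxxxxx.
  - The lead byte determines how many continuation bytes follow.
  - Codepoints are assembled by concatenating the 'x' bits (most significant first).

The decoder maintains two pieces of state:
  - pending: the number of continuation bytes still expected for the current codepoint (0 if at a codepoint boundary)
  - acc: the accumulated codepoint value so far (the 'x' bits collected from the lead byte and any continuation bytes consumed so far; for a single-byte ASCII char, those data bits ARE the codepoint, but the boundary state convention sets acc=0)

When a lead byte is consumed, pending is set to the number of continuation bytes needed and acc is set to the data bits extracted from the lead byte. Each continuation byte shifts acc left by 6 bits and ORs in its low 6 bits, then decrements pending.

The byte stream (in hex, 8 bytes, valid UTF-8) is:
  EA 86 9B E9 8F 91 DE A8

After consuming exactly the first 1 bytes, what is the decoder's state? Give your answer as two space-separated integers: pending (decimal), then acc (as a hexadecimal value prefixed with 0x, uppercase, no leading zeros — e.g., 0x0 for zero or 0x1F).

Answer: 2 0xA

Derivation:
Byte[0]=EA: 3-byte lead. pending=2, acc=0xA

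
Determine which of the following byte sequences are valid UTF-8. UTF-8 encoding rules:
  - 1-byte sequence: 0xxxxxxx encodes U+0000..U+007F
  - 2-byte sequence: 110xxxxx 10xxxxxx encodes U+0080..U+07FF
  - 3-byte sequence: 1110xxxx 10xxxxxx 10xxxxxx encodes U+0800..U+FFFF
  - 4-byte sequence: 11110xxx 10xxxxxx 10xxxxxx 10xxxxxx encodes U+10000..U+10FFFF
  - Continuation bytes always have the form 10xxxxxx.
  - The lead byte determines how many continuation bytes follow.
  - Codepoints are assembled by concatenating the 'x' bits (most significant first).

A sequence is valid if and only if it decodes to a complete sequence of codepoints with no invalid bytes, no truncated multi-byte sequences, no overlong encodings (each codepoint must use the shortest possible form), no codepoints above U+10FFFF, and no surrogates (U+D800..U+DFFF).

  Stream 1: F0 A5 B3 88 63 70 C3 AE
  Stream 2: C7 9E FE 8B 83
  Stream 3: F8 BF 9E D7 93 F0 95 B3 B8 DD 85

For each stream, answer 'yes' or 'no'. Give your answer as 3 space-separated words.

Answer: yes no no

Derivation:
Stream 1: decodes cleanly. VALID
Stream 2: error at byte offset 2. INVALID
Stream 3: error at byte offset 0. INVALID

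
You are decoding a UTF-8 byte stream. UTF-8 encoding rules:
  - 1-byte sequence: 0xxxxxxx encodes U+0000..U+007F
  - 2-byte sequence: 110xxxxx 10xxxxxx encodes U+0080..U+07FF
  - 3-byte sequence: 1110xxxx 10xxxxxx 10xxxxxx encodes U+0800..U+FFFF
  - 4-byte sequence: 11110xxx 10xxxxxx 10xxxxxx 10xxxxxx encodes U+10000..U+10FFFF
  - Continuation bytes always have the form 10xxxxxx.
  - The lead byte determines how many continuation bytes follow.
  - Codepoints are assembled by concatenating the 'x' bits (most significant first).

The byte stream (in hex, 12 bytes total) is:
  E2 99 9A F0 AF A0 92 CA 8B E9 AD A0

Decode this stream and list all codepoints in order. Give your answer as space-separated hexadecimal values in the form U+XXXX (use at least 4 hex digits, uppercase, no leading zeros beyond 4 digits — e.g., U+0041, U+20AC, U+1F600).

Byte[0]=E2: 3-byte lead, need 2 cont bytes. acc=0x2
Byte[1]=99: continuation. acc=(acc<<6)|0x19=0x99
Byte[2]=9A: continuation. acc=(acc<<6)|0x1A=0x265A
Completed: cp=U+265A (starts at byte 0)
Byte[3]=F0: 4-byte lead, need 3 cont bytes. acc=0x0
Byte[4]=AF: continuation. acc=(acc<<6)|0x2F=0x2F
Byte[5]=A0: continuation. acc=(acc<<6)|0x20=0xBE0
Byte[6]=92: continuation. acc=(acc<<6)|0x12=0x2F812
Completed: cp=U+2F812 (starts at byte 3)
Byte[7]=CA: 2-byte lead, need 1 cont bytes. acc=0xA
Byte[8]=8B: continuation. acc=(acc<<6)|0x0B=0x28B
Completed: cp=U+028B (starts at byte 7)
Byte[9]=E9: 3-byte lead, need 2 cont bytes. acc=0x9
Byte[10]=AD: continuation. acc=(acc<<6)|0x2D=0x26D
Byte[11]=A0: continuation. acc=(acc<<6)|0x20=0x9B60
Completed: cp=U+9B60 (starts at byte 9)

Answer: U+265A U+2F812 U+028B U+9B60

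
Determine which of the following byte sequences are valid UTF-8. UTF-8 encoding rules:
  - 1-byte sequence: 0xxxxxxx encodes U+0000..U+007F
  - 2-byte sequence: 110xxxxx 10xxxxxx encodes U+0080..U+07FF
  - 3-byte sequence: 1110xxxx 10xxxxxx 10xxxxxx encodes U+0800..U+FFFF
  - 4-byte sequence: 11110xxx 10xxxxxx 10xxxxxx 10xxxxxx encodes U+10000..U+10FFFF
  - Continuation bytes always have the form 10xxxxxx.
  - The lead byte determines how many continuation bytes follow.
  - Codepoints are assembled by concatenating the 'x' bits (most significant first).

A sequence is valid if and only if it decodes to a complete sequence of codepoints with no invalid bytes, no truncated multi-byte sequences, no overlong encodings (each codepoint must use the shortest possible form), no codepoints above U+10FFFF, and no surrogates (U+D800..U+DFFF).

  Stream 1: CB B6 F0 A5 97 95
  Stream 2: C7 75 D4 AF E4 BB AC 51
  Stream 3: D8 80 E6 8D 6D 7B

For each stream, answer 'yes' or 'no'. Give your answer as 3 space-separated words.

Stream 1: decodes cleanly. VALID
Stream 2: error at byte offset 1. INVALID
Stream 3: error at byte offset 4. INVALID

Answer: yes no no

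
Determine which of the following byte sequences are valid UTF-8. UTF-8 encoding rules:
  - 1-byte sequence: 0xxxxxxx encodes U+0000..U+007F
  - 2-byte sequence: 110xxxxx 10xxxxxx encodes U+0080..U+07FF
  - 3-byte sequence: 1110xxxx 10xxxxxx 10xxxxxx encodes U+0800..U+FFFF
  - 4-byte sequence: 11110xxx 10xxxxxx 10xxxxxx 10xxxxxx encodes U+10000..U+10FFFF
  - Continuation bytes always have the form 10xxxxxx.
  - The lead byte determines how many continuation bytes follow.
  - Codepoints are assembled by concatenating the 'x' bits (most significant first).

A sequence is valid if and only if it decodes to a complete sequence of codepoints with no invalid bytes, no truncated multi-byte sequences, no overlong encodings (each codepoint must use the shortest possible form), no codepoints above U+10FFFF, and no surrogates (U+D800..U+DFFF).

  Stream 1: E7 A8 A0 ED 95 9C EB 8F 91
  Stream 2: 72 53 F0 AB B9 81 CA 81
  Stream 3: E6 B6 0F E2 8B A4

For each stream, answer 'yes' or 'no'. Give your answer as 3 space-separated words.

Answer: yes yes no

Derivation:
Stream 1: decodes cleanly. VALID
Stream 2: decodes cleanly. VALID
Stream 3: error at byte offset 2. INVALID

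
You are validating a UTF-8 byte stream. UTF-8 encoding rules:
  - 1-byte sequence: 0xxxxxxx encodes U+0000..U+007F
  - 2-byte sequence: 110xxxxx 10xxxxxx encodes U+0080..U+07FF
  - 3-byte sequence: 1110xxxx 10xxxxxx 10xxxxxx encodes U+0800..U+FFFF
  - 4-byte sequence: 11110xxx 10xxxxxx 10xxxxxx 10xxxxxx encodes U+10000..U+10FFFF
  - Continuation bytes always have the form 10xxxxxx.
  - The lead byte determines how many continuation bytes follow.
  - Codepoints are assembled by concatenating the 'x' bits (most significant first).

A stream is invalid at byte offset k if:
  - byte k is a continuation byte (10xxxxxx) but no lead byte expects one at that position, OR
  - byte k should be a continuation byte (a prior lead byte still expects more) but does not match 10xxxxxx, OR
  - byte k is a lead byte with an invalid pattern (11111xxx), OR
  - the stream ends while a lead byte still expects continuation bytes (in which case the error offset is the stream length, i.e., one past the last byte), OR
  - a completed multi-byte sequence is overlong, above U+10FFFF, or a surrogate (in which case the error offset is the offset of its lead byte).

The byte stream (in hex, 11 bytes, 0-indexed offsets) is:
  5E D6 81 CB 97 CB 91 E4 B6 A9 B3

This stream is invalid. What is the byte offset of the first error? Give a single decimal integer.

Answer: 10

Derivation:
Byte[0]=5E: 1-byte ASCII. cp=U+005E
Byte[1]=D6: 2-byte lead, need 1 cont bytes. acc=0x16
Byte[2]=81: continuation. acc=(acc<<6)|0x01=0x581
Completed: cp=U+0581 (starts at byte 1)
Byte[3]=CB: 2-byte lead, need 1 cont bytes. acc=0xB
Byte[4]=97: continuation. acc=(acc<<6)|0x17=0x2D7
Completed: cp=U+02D7 (starts at byte 3)
Byte[5]=CB: 2-byte lead, need 1 cont bytes. acc=0xB
Byte[6]=91: continuation. acc=(acc<<6)|0x11=0x2D1
Completed: cp=U+02D1 (starts at byte 5)
Byte[7]=E4: 3-byte lead, need 2 cont bytes. acc=0x4
Byte[8]=B6: continuation. acc=(acc<<6)|0x36=0x136
Byte[9]=A9: continuation. acc=(acc<<6)|0x29=0x4DA9
Completed: cp=U+4DA9 (starts at byte 7)
Byte[10]=B3: INVALID lead byte (not 0xxx/110x/1110/11110)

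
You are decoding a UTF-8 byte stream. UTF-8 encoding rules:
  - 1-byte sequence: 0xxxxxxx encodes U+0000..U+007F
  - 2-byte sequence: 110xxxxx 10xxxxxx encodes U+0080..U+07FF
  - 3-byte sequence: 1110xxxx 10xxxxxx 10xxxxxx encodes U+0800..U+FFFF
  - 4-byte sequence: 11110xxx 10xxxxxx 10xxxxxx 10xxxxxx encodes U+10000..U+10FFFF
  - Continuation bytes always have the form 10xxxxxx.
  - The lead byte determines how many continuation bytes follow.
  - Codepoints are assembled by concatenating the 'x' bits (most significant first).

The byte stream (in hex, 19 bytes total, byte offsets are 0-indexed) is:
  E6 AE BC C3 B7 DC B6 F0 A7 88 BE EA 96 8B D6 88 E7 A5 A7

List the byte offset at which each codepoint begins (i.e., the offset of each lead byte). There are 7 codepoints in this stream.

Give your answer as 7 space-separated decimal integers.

Answer: 0 3 5 7 11 14 16

Derivation:
Byte[0]=E6: 3-byte lead, need 2 cont bytes. acc=0x6
Byte[1]=AE: continuation. acc=(acc<<6)|0x2E=0x1AE
Byte[2]=BC: continuation. acc=(acc<<6)|0x3C=0x6BBC
Completed: cp=U+6BBC (starts at byte 0)
Byte[3]=C3: 2-byte lead, need 1 cont bytes. acc=0x3
Byte[4]=B7: continuation. acc=(acc<<6)|0x37=0xF7
Completed: cp=U+00F7 (starts at byte 3)
Byte[5]=DC: 2-byte lead, need 1 cont bytes. acc=0x1C
Byte[6]=B6: continuation. acc=(acc<<6)|0x36=0x736
Completed: cp=U+0736 (starts at byte 5)
Byte[7]=F0: 4-byte lead, need 3 cont bytes. acc=0x0
Byte[8]=A7: continuation. acc=(acc<<6)|0x27=0x27
Byte[9]=88: continuation. acc=(acc<<6)|0x08=0x9C8
Byte[10]=BE: continuation. acc=(acc<<6)|0x3E=0x2723E
Completed: cp=U+2723E (starts at byte 7)
Byte[11]=EA: 3-byte lead, need 2 cont bytes. acc=0xA
Byte[12]=96: continuation. acc=(acc<<6)|0x16=0x296
Byte[13]=8B: continuation. acc=(acc<<6)|0x0B=0xA58B
Completed: cp=U+A58B (starts at byte 11)
Byte[14]=D6: 2-byte lead, need 1 cont bytes. acc=0x16
Byte[15]=88: continuation. acc=(acc<<6)|0x08=0x588
Completed: cp=U+0588 (starts at byte 14)
Byte[16]=E7: 3-byte lead, need 2 cont bytes. acc=0x7
Byte[17]=A5: continuation. acc=(acc<<6)|0x25=0x1E5
Byte[18]=A7: continuation. acc=(acc<<6)|0x27=0x7967
Completed: cp=U+7967 (starts at byte 16)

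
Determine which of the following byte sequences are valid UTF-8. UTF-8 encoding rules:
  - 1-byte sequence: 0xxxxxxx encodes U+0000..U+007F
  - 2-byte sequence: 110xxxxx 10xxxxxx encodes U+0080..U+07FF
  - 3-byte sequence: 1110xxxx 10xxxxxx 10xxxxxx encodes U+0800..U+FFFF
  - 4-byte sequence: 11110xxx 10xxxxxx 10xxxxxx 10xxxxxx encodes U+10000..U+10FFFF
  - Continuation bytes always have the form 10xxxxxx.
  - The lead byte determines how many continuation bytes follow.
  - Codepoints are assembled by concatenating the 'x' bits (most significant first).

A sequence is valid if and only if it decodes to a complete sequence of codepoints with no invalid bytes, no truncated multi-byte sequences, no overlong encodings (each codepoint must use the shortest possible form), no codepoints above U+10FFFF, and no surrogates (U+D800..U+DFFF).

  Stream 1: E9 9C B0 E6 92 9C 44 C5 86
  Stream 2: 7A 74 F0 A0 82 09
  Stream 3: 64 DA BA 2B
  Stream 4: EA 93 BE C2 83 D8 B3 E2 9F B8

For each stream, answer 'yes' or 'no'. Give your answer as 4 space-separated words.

Answer: yes no yes yes

Derivation:
Stream 1: decodes cleanly. VALID
Stream 2: error at byte offset 5. INVALID
Stream 3: decodes cleanly. VALID
Stream 4: decodes cleanly. VALID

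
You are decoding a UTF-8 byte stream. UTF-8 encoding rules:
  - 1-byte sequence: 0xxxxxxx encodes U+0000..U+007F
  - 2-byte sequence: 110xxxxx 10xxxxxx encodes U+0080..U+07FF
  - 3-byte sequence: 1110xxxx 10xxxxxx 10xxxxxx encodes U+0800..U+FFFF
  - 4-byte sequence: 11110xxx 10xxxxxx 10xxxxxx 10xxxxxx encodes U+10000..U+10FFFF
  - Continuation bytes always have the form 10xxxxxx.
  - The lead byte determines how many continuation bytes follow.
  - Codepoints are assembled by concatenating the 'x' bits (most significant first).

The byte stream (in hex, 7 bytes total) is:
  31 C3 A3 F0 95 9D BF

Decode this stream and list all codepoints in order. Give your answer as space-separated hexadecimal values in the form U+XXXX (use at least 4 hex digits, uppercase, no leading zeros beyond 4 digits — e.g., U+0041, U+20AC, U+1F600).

Byte[0]=31: 1-byte ASCII. cp=U+0031
Byte[1]=C3: 2-byte lead, need 1 cont bytes. acc=0x3
Byte[2]=A3: continuation. acc=(acc<<6)|0x23=0xE3
Completed: cp=U+00E3 (starts at byte 1)
Byte[3]=F0: 4-byte lead, need 3 cont bytes. acc=0x0
Byte[4]=95: continuation. acc=(acc<<6)|0x15=0x15
Byte[5]=9D: continuation. acc=(acc<<6)|0x1D=0x55D
Byte[6]=BF: continuation. acc=(acc<<6)|0x3F=0x1577F
Completed: cp=U+1577F (starts at byte 3)

Answer: U+0031 U+00E3 U+1577F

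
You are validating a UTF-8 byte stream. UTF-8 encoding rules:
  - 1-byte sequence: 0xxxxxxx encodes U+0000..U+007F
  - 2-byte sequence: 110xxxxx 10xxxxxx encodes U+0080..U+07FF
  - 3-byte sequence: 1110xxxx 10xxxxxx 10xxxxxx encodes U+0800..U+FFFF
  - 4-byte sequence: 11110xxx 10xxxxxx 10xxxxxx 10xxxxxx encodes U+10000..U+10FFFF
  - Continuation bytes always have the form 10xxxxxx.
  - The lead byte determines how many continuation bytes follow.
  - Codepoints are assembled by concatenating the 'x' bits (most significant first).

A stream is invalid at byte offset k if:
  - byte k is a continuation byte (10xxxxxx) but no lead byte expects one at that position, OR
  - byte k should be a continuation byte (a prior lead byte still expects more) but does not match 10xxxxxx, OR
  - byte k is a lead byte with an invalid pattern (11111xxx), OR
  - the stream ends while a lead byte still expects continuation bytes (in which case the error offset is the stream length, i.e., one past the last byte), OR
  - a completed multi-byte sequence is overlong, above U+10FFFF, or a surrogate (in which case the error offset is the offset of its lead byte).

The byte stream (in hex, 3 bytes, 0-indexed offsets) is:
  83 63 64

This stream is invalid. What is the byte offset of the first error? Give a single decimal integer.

Answer: 0

Derivation:
Byte[0]=83: INVALID lead byte (not 0xxx/110x/1110/11110)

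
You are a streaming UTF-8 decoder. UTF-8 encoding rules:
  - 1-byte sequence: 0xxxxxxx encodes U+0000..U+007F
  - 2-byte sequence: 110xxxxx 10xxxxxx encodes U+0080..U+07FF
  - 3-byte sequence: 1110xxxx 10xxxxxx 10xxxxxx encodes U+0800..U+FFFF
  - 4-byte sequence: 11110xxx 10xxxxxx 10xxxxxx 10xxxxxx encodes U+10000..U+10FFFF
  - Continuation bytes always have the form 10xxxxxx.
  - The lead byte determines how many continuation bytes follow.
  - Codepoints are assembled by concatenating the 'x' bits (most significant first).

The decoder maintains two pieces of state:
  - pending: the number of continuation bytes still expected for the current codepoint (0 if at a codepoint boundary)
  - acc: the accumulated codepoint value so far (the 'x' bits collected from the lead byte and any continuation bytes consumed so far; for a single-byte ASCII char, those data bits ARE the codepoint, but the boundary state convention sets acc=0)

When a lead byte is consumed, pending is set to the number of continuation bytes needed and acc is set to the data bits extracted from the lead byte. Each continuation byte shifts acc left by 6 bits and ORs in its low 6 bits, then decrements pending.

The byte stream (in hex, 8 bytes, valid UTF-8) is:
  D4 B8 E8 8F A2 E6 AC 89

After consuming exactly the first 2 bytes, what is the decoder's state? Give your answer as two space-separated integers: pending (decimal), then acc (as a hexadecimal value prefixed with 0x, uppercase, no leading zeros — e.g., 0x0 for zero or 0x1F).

Byte[0]=D4: 2-byte lead. pending=1, acc=0x14
Byte[1]=B8: continuation. acc=(acc<<6)|0x38=0x538, pending=0

Answer: 0 0x538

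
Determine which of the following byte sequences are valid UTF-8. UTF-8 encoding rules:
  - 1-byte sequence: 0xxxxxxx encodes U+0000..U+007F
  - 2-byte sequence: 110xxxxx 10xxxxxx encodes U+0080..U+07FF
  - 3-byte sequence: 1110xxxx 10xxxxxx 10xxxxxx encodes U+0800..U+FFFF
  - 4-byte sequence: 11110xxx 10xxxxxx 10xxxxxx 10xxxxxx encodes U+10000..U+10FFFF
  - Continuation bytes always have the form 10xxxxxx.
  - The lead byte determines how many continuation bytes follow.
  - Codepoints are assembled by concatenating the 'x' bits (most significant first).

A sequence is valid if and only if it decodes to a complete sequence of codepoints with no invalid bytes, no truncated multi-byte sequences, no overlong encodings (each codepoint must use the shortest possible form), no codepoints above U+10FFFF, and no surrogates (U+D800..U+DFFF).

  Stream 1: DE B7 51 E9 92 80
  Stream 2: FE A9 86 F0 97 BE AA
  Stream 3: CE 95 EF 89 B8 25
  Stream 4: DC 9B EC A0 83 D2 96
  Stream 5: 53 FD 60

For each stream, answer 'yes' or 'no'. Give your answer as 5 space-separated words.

Stream 1: decodes cleanly. VALID
Stream 2: error at byte offset 0. INVALID
Stream 3: decodes cleanly. VALID
Stream 4: decodes cleanly. VALID
Stream 5: error at byte offset 1. INVALID

Answer: yes no yes yes no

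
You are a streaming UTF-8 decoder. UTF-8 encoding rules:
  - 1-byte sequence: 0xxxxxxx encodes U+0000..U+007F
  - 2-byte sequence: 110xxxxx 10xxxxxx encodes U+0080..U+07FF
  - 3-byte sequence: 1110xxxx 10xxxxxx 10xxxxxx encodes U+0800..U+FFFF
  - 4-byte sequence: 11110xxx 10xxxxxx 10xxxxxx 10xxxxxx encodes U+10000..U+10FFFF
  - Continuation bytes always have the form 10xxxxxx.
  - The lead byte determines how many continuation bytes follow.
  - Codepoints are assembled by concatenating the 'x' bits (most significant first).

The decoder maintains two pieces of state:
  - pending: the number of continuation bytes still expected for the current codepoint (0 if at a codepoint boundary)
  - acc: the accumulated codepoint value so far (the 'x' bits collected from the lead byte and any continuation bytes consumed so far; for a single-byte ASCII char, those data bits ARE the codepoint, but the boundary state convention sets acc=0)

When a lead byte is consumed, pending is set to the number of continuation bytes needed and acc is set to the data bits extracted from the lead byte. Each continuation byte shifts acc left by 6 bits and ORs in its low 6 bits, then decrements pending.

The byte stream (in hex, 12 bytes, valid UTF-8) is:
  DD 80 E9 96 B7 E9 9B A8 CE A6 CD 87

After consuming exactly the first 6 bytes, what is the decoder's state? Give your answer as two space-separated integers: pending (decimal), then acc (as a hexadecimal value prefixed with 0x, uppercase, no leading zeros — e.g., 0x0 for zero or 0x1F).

Byte[0]=DD: 2-byte lead. pending=1, acc=0x1D
Byte[1]=80: continuation. acc=(acc<<6)|0x00=0x740, pending=0
Byte[2]=E9: 3-byte lead. pending=2, acc=0x9
Byte[3]=96: continuation. acc=(acc<<6)|0x16=0x256, pending=1
Byte[4]=B7: continuation. acc=(acc<<6)|0x37=0x95B7, pending=0
Byte[5]=E9: 3-byte lead. pending=2, acc=0x9

Answer: 2 0x9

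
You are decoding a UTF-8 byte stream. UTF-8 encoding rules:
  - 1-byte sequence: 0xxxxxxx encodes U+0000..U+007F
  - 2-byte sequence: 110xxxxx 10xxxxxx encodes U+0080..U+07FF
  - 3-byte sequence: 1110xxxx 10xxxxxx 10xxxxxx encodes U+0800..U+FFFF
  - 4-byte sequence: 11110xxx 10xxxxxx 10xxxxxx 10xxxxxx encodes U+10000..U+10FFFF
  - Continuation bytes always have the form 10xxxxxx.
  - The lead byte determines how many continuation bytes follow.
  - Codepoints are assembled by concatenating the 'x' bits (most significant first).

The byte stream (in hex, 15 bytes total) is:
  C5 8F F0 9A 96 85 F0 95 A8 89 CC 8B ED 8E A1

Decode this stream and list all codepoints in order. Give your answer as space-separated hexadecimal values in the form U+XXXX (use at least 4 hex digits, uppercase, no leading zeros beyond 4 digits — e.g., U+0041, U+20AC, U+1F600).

Byte[0]=C5: 2-byte lead, need 1 cont bytes. acc=0x5
Byte[1]=8F: continuation. acc=(acc<<6)|0x0F=0x14F
Completed: cp=U+014F (starts at byte 0)
Byte[2]=F0: 4-byte lead, need 3 cont bytes. acc=0x0
Byte[3]=9A: continuation. acc=(acc<<6)|0x1A=0x1A
Byte[4]=96: continuation. acc=(acc<<6)|0x16=0x696
Byte[5]=85: continuation. acc=(acc<<6)|0x05=0x1A585
Completed: cp=U+1A585 (starts at byte 2)
Byte[6]=F0: 4-byte lead, need 3 cont bytes. acc=0x0
Byte[7]=95: continuation. acc=(acc<<6)|0x15=0x15
Byte[8]=A8: continuation. acc=(acc<<6)|0x28=0x568
Byte[9]=89: continuation. acc=(acc<<6)|0x09=0x15A09
Completed: cp=U+15A09 (starts at byte 6)
Byte[10]=CC: 2-byte lead, need 1 cont bytes. acc=0xC
Byte[11]=8B: continuation. acc=(acc<<6)|0x0B=0x30B
Completed: cp=U+030B (starts at byte 10)
Byte[12]=ED: 3-byte lead, need 2 cont bytes. acc=0xD
Byte[13]=8E: continuation. acc=(acc<<6)|0x0E=0x34E
Byte[14]=A1: continuation. acc=(acc<<6)|0x21=0xD3A1
Completed: cp=U+D3A1 (starts at byte 12)

Answer: U+014F U+1A585 U+15A09 U+030B U+D3A1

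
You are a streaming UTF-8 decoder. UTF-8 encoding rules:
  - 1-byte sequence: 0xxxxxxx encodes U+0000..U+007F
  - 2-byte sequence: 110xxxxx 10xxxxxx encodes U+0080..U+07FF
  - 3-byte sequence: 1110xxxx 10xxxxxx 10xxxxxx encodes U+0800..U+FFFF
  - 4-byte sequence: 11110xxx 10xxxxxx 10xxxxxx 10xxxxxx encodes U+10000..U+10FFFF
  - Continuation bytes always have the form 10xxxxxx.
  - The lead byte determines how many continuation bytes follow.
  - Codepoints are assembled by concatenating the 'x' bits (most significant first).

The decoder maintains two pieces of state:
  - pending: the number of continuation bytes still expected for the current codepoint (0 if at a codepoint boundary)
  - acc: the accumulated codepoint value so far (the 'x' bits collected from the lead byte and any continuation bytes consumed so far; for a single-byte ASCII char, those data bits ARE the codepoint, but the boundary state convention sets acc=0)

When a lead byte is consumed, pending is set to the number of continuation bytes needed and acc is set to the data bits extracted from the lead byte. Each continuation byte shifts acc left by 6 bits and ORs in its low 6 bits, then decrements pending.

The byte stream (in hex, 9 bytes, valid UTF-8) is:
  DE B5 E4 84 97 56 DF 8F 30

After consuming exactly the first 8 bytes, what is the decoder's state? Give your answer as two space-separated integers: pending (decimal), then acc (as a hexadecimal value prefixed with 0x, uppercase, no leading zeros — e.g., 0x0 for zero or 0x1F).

Byte[0]=DE: 2-byte lead. pending=1, acc=0x1E
Byte[1]=B5: continuation. acc=(acc<<6)|0x35=0x7B5, pending=0
Byte[2]=E4: 3-byte lead. pending=2, acc=0x4
Byte[3]=84: continuation. acc=(acc<<6)|0x04=0x104, pending=1
Byte[4]=97: continuation. acc=(acc<<6)|0x17=0x4117, pending=0
Byte[5]=56: 1-byte. pending=0, acc=0x0
Byte[6]=DF: 2-byte lead. pending=1, acc=0x1F
Byte[7]=8F: continuation. acc=(acc<<6)|0x0F=0x7CF, pending=0

Answer: 0 0x7CF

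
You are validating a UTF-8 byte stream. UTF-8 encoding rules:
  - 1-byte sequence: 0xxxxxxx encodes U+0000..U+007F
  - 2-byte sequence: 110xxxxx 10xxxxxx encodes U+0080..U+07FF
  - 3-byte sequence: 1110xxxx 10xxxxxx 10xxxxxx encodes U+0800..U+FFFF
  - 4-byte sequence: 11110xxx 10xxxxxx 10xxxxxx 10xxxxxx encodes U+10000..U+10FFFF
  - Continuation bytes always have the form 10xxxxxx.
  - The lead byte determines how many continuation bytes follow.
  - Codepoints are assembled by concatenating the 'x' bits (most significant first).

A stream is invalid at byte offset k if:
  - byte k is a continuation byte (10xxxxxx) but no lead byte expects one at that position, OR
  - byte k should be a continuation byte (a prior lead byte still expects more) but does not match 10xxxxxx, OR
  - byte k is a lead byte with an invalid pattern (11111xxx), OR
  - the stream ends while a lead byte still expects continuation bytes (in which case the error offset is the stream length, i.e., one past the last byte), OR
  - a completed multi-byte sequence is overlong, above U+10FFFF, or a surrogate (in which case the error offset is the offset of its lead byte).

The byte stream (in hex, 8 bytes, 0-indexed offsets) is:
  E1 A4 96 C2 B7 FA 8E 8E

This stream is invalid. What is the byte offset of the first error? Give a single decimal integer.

Answer: 5

Derivation:
Byte[0]=E1: 3-byte lead, need 2 cont bytes. acc=0x1
Byte[1]=A4: continuation. acc=(acc<<6)|0x24=0x64
Byte[2]=96: continuation. acc=(acc<<6)|0x16=0x1916
Completed: cp=U+1916 (starts at byte 0)
Byte[3]=C2: 2-byte lead, need 1 cont bytes. acc=0x2
Byte[4]=B7: continuation. acc=(acc<<6)|0x37=0xB7
Completed: cp=U+00B7 (starts at byte 3)
Byte[5]=FA: INVALID lead byte (not 0xxx/110x/1110/11110)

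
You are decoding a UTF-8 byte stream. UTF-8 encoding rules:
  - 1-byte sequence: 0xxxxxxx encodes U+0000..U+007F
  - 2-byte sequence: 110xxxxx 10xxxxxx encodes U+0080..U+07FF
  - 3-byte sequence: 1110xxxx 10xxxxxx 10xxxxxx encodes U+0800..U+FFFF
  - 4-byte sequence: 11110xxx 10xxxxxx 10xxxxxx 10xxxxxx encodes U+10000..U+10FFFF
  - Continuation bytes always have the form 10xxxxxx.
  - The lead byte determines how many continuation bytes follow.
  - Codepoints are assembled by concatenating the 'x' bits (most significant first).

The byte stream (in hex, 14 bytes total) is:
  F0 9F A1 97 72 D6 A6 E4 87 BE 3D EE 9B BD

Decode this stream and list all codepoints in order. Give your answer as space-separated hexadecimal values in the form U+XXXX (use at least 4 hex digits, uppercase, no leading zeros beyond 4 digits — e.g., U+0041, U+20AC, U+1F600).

Byte[0]=F0: 4-byte lead, need 3 cont bytes. acc=0x0
Byte[1]=9F: continuation. acc=(acc<<6)|0x1F=0x1F
Byte[2]=A1: continuation. acc=(acc<<6)|0x21=0x7E1
Byte[3]=97: continuation. acc=(acc<<6)|0x17=0x1F857
Completed: cp=U+1F857 (starts at byte 0)
Byte[4]=72: 1-byte ASCII. cp=U+0072
Byte[5]=D6: 2-byte lead, need 1 cont bytes. acc=0x16
Byte[6]=A6: continuation. acc=(acc<<6)|0x26=0x5A6
Completed: cp=U+05A6 (starts at byte 5)
Byte[7]=E4: 3-byte lead, need 2 cont bytes. acc=0x4
Byte[8]=87: continuation. acc=(acc<<6)|0x07=0x107
Byte[9]=BE: continuation. acc=(acc<<6)|0x3E=0x41FE
Completed: cp=U+41FE (starts at byte 7)
Byte[10]=3D: 1-byte ASCII. cp=U+003D
Byte[11]=EE: 3-byte lead, need 2 cont bytes. acc=0xE
Byte[12]=9B: continuation. acc=(acc<<6)|0x1B=0x39B
Byte[13]=BD: continuation. acc=(acc<<6)|0x3D=0xE6FD
Completed: cp=U+E6FD (starts at byte 11)

Answer: U+1F857 U+0072 U+05A6 U+41FE U+003D U+E6FD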